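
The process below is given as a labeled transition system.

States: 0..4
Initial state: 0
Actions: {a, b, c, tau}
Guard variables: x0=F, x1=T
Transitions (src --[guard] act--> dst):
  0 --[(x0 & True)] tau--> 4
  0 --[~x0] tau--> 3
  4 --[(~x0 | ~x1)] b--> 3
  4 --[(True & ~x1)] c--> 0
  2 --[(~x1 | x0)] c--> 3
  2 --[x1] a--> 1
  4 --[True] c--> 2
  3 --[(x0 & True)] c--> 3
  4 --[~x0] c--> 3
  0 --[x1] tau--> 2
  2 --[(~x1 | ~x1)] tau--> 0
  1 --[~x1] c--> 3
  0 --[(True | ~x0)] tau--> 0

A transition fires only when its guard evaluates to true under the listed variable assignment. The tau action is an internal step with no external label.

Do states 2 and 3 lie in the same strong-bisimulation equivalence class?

Bisimulation quotient by refinement:
  π0 = {{0,1,2,3,4}}
  π1 = {{0},{1,3},{2},{4}}
Fixed point at round 2; 4 class(es).
class of 2: {2}; class of 3: {1,3}

Answer: NOT BISIMILAR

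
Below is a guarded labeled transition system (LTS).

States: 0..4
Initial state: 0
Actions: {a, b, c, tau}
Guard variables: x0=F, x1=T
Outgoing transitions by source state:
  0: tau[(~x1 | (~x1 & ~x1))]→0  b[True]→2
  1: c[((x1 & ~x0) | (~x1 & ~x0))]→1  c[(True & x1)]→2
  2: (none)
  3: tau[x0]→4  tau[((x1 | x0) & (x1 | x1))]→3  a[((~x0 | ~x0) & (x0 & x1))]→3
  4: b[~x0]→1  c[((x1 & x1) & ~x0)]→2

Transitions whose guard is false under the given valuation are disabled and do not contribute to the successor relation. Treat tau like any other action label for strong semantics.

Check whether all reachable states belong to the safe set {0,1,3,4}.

Inv-set: {0,1,3,4}
R = {0,2}
  0: ok
  2: VIOLATES
counterexample path to 2: b

Answer: INVARIANT VIOLATED at state 2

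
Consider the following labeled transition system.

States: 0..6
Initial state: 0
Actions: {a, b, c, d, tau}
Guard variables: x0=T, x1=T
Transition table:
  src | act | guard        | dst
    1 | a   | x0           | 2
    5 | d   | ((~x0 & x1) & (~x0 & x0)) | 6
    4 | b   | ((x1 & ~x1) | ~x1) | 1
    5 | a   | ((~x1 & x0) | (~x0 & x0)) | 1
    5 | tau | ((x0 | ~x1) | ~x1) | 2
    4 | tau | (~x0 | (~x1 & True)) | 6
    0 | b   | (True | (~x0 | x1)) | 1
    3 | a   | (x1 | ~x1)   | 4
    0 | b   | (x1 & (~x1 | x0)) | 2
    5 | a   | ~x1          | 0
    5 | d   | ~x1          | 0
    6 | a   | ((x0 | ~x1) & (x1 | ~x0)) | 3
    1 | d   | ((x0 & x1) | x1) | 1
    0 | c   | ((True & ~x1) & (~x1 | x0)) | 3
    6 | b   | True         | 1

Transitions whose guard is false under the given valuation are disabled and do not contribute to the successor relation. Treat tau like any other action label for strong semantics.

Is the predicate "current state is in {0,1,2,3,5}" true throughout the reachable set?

Answer: INVARIANT HOLDS

Analysis:
Inv-set: {0,1,2,3,5}
Reach set: {0,1,2}
  0: ok
  1: ok
  2: ok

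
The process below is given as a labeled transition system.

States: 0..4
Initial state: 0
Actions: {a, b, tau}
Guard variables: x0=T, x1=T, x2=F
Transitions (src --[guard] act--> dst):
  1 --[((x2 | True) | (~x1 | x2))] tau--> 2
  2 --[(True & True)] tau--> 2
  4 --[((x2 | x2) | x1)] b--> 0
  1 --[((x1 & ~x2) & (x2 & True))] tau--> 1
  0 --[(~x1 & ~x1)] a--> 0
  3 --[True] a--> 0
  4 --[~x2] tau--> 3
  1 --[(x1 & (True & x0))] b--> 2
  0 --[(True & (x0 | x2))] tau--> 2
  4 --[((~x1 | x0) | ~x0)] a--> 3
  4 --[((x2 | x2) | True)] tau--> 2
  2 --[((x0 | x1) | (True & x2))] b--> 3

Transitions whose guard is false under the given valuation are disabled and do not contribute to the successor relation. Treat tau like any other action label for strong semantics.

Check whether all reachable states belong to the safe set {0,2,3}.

Answer: INVARIANT HOLDS

Analysis:
Inv-set: {0,2,3}
Reachable = {0,2,3}
  0: safe
  2: safe
  3: safe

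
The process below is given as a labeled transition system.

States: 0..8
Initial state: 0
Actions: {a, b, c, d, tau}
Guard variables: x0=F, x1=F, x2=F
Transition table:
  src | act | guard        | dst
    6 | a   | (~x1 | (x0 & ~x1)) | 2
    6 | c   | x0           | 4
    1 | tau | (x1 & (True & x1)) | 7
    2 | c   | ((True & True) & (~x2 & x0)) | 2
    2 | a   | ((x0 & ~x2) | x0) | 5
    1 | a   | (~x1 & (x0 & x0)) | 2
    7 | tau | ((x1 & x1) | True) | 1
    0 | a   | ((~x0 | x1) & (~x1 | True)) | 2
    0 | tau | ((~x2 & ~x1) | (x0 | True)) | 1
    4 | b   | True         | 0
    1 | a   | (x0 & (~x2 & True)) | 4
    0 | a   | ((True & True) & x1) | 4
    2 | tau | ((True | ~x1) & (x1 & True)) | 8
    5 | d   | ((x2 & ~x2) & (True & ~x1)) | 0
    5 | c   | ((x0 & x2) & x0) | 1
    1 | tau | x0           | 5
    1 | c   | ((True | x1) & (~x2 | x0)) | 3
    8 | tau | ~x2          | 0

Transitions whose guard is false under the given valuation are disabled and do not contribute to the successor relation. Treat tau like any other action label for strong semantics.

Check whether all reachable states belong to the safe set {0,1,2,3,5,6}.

Answer: INVARIANT HOLDS

Trace:
Inv-set: {0,1,2,3,5,6}
Reachable = {0,1,2,3}
  0: safe
  1: safe
  2: safe
  3: safe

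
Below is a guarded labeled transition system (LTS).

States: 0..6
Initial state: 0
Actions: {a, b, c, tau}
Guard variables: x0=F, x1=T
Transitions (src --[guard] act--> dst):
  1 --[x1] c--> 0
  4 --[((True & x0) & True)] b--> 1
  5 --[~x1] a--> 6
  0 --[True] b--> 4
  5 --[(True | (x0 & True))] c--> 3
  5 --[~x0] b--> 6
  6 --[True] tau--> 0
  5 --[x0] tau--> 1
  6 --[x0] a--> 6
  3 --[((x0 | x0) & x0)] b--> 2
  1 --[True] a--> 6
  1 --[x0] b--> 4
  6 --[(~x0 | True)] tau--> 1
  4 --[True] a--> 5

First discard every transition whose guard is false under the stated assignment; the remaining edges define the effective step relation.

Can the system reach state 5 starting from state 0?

Answer: REACHABLE

Working:
8 transition(s) survive guard evaluation.
Layer 0: {0}
Layer 1: {4}  cumulative {0,4}
Layer 2: {5}  cumulative {0,4,5}
Layer 3: {3,6}  cumulative {0,3,4,5,6}
Layer 4: {1}  cumulative {0,1,3,4,5,6}
R = {0,1,3,4,5,6}
Path to 5: b·a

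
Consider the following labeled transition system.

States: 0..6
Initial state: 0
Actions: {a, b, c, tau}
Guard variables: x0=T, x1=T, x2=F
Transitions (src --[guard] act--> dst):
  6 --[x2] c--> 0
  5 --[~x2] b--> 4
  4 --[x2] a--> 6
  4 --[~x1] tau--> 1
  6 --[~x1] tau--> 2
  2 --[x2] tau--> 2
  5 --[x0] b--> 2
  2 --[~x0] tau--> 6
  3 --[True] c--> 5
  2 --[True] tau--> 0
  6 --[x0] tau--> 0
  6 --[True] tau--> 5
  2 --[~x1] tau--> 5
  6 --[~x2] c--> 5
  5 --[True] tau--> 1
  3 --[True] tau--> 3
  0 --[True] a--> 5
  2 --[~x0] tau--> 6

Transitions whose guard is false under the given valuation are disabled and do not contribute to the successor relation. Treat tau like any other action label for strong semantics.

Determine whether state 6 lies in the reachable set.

10 transition(s) survive guard evaluation.
depth 0: {0}
depth 1: {5}  now seen {0,5}
depth 2: {1,2,4}  now seen {0,1,2,4,5}
Reach set: {0,1,2,4,5}

Answer: UNREACHABLE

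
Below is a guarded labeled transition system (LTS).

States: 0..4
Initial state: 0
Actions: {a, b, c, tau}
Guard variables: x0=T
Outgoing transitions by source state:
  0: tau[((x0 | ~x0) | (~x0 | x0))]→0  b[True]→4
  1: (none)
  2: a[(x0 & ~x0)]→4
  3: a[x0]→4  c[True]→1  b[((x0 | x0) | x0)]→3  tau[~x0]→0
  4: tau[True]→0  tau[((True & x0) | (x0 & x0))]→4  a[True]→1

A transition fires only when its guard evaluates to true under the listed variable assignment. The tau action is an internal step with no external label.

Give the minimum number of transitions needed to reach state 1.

Layered search for 1:
  L0 = {0}
  L1 = {4}
  L2 = {1}
first hit 1 at d=2 via b·a

Answer: 2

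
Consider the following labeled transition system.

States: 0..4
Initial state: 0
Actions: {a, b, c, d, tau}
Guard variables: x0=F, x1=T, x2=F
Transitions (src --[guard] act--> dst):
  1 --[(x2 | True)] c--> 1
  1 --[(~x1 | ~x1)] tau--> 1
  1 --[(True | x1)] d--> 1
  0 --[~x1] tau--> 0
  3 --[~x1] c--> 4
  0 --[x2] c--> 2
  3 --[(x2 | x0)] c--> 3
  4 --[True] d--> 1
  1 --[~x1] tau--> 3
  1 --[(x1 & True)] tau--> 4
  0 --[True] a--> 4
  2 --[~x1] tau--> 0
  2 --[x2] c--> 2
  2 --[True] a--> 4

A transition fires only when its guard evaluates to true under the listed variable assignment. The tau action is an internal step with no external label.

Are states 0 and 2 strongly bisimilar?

Answer: BISIMILAR

Analysis:
Refine partition for ~:
  round 0: {{0,1,2,3,4}}
  round 1: {{0,2},{1},{3},{4}}
Fixed point at round 2; 4 class(es).
class of 0: {0,2}; class of 2: {0,2}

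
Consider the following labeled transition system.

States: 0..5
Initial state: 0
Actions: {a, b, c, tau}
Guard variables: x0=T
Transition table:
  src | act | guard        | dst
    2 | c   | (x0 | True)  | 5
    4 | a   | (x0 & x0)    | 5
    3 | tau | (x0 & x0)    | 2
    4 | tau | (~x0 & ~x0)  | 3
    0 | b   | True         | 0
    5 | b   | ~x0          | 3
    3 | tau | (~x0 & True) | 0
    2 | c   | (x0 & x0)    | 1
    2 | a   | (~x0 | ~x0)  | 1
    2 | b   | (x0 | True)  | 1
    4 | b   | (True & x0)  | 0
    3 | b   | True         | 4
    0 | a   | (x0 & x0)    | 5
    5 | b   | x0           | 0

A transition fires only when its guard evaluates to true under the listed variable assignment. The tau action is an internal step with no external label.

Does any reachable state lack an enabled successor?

Answer: DEADLOCK-FREE

Trace:
Reachable = {0,5}
  0: a→5  b→0  [2 exit(s)]
  5: b→0  [1 exit(s)]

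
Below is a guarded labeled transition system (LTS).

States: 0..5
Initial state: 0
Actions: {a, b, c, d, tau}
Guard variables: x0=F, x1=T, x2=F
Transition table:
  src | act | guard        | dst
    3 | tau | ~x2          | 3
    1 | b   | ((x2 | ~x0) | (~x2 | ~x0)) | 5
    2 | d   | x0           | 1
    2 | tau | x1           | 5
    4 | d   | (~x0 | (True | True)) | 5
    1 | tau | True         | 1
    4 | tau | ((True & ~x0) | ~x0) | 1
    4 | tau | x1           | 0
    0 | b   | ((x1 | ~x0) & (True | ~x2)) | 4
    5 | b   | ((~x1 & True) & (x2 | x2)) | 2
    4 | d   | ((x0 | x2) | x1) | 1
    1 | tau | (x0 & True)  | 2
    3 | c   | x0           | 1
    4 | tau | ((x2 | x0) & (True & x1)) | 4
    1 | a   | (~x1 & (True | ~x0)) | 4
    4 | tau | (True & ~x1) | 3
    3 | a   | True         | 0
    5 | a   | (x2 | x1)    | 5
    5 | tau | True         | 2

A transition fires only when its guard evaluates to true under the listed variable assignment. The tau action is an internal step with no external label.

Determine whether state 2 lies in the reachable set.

Answer: REACHABLE

Working:
12 transition(s) survive guard evaluation.
Layer 0: {0}
Layer 1: {4}  cumulative {0,4}
Layer 2: {1,5}  cumulative {0,1,4,5}
Layer 3: {2}  cumulative {0,1,2,4,5}
Reach set: {0,1,2,4,5}
trace reaching 2: b·d·tau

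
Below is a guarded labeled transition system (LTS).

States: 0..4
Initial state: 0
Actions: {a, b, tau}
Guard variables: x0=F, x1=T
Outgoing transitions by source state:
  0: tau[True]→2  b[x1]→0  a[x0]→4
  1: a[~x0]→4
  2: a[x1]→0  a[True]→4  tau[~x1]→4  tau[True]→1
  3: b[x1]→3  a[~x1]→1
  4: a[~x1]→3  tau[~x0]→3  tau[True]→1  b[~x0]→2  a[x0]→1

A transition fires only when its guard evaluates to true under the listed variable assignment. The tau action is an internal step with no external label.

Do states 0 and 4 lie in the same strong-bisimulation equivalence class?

Answer: NOT BISIMILAR

Working:
Bisimulation quotient by refinement:
  round 0: {{0,1,2,3,4}}
  round 1: {{0,4},{1},{2},{3}}
  round 2: {{0},{1},{2},{3},{4}}
5 equivalence class(es) (converged in 3)
[0]={0}  [4]={4}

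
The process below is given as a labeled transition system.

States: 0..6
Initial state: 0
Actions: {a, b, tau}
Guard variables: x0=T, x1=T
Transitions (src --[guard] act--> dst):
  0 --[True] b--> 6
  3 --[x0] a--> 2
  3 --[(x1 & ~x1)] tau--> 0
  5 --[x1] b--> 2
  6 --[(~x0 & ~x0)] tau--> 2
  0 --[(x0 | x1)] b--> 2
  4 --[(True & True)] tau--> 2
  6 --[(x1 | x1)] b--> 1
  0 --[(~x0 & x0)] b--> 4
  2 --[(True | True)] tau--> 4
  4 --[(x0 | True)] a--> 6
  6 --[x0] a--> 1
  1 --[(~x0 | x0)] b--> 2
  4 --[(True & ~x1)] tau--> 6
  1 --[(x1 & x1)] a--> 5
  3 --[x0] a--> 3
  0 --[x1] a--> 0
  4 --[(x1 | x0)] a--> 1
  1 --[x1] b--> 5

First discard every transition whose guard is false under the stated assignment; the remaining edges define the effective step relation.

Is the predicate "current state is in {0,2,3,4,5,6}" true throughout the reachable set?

Inv-set: {0,2,3,4,5,6}
R = {0,1,2,4,5,6}
  0: ✓
  1: ✗ unsafe
  2: ✓
  4: ✓
  5: ✓
  6: ✓
witness against invariant: b·b → 1

Answer: INVARIANT VIOLATED at state 1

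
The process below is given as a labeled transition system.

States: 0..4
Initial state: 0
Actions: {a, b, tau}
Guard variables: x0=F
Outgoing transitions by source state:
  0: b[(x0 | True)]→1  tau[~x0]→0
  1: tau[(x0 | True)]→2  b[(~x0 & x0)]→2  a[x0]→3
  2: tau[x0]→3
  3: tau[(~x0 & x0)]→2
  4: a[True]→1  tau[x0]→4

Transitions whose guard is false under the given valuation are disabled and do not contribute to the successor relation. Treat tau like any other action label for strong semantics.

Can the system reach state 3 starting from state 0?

Answer: UNREACHABLE

Working:
Guard filter leaves 4 enabled edge(s).
Layer 0: {0}
Layer 1: {1}  total {0,1}
Layer 2: {2}  total {0,1,2}
Reachable = {0,1,2}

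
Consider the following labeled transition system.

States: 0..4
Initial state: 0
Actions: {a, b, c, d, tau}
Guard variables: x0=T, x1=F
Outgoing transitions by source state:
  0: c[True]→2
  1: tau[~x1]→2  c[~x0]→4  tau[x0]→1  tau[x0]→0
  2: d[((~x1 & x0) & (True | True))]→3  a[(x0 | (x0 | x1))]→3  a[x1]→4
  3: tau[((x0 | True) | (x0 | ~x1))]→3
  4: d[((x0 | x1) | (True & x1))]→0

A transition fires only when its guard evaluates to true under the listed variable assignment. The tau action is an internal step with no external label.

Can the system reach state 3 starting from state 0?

After dropping false guards: 8 live edges.
Layer 0: {0}
Layer 1: {2}  cumulative {0,2}
Layer 2: {3}  cumulative {0,2,3}
Reachable = {0,2,3}
trace reaching 3: c·d

Answer: REACHABLE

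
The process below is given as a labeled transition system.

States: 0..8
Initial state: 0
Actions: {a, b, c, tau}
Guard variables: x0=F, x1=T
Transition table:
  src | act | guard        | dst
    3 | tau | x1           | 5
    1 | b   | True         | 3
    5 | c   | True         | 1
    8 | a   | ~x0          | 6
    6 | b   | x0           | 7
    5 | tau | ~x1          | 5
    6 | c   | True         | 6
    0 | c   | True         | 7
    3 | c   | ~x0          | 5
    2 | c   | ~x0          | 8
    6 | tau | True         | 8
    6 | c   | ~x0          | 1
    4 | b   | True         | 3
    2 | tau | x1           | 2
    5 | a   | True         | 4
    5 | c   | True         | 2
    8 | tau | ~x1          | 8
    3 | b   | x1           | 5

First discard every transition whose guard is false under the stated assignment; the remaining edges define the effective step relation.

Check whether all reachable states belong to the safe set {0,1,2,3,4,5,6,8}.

Answer: INVARIANT VIOLATED at state 7

Analysis:
Safe = {0,1,2,3,4,5,6,8}
R = {0,7}
  0: ok
  7: outside
counterexample path to 7: c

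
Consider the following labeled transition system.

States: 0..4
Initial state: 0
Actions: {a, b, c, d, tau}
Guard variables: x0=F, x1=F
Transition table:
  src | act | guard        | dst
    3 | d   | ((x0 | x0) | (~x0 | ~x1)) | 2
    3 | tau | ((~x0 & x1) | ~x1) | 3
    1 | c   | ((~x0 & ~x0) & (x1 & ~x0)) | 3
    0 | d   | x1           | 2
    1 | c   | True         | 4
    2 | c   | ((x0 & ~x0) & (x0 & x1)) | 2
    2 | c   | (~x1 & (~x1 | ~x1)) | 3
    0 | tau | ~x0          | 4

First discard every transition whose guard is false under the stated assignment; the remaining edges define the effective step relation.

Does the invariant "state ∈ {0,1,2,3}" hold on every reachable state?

Inv-set: {0,1,2,3}
Reachable = {0,4}
  0: safe
  4: outside
witness against invariant: tau → 4

Answer: INVARIANT VIOLATED at state 4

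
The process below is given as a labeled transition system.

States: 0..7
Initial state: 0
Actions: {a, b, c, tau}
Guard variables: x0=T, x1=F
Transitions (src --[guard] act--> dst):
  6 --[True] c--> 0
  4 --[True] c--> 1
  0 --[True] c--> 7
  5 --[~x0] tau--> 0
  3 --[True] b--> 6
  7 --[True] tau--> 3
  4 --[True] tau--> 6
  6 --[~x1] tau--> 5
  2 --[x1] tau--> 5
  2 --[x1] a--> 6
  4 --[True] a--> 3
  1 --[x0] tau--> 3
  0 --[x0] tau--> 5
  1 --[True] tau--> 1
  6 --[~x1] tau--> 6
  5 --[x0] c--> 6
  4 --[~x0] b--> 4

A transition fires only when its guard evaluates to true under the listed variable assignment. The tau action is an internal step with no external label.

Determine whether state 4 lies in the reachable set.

Answer: UNREACHABLE

Trace:
Guard filter leaves 13 enabled edge(s).
Layer 0: {0}
Layer 1: {5,7}  total {0,5,7}
Layer 2: {3,6}  total {0,3,5,6,7}
Reachable = {0,3,5,6,7}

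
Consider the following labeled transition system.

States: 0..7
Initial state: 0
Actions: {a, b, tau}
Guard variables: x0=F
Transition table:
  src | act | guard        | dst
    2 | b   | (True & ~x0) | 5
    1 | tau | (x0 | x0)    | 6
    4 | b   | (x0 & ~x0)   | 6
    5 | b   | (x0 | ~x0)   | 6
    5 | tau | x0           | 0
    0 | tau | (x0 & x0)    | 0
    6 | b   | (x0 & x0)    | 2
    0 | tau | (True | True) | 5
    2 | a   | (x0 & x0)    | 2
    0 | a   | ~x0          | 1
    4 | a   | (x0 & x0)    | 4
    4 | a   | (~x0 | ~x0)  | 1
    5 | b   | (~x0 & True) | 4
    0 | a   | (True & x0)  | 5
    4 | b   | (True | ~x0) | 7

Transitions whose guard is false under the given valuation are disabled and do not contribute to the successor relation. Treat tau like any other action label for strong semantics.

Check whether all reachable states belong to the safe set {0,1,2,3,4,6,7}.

Answer: INVARIANT VIOLATED at state 5

Working:
Safe = {0,1,2,3,4,6,7}
R = {0,1,4,5,6,7}
  0: safe
  1: safe
  4: safe
  5: VIOLATES
  6: safe
  7: safe
witness against invariant: tau → 5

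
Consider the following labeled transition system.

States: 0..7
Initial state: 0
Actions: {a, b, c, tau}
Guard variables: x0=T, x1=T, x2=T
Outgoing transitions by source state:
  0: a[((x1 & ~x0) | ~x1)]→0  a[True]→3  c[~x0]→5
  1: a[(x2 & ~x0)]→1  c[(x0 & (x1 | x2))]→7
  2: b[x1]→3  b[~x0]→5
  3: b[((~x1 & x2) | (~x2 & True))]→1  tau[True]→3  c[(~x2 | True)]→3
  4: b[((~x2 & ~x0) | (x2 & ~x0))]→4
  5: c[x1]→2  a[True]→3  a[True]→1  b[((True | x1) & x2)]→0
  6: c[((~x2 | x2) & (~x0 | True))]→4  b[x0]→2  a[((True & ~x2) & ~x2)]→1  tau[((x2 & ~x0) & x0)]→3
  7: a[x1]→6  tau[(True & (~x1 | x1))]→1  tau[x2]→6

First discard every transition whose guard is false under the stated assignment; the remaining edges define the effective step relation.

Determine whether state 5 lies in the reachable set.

Answer: UNREACHABLE

Working:
Guard filter leaves 14 enabled edge(s).
Layer 0: {0}
Layer 1: {3}  total {0,3}
R = {0,3}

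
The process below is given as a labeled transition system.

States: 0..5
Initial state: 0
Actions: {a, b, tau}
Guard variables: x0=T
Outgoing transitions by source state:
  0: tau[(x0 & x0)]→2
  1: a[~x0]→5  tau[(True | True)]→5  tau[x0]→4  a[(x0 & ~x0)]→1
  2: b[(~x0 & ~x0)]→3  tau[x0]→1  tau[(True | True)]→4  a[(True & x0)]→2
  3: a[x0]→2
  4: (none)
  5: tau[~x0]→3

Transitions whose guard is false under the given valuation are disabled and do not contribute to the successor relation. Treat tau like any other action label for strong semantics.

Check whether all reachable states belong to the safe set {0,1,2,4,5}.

Allowed set {0,1,2,4,5}
R = {0,1,2,4,5}
  0: safe
  1: safe
  2: safe
  4: safe
  5: safe

Answer: INVARIANT HOLDS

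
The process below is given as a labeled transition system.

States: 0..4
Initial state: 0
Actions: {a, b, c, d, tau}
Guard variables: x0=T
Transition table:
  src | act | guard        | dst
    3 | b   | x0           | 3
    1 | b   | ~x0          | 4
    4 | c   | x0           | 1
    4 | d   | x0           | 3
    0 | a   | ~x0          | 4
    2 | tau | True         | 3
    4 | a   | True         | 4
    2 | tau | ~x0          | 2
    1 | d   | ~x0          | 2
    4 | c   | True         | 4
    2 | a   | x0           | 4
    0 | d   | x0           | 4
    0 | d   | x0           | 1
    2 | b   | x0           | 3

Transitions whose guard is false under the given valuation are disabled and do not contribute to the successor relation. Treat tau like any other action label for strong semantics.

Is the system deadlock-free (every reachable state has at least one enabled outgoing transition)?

Reach set: {0,1,3,4}
  0: d→1  d→4  [2 exit(s)]
  1: ∅  [deadlock]
  3: b→3  [1 exit(s)]
  4: a→4  c→1  c→4  d→3  [4 exit(s)]
Path to 1: d

Answer: DEADLOCK at state 1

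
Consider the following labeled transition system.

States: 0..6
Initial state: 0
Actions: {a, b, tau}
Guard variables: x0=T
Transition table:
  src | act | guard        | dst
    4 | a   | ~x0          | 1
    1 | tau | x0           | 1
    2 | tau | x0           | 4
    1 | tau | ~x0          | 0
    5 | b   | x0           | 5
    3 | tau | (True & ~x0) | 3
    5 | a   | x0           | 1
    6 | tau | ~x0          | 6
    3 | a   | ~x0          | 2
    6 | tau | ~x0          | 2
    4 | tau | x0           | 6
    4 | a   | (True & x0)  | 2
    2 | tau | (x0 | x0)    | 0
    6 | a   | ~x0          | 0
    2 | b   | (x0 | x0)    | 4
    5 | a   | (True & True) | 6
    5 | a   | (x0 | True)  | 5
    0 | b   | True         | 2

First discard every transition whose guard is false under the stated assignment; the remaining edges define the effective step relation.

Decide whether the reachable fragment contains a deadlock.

Reach set: {0,2,4,6}
  0: b→2  [deg 1]
  2: b→4  tau→0  tau→4  [deg 3]
  4: a→2  tau→6  [deg 2]
  6: ∅  [no exit]
Path to 6: b·tau·tau

Answer: DEADLOCK at state 6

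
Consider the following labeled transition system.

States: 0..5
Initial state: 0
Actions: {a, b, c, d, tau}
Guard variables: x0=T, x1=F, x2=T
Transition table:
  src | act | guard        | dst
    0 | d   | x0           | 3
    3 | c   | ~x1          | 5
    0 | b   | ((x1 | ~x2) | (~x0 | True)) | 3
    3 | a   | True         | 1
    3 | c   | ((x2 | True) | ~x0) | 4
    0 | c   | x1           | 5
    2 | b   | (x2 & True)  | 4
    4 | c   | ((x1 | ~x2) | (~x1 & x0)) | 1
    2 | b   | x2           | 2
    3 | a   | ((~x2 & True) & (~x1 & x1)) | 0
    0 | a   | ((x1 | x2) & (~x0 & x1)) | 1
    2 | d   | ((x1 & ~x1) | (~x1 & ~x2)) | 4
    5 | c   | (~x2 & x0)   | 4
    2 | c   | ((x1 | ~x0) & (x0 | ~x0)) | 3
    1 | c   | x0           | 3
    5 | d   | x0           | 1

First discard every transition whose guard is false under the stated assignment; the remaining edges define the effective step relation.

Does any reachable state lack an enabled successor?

Reachable = {0,1,3,4,5}
  0: b→3  d→3  [deg 2]
  1: c→3  [deg 1]
  3: a→1  c→4  c→5  [deg 3]
  4: c→1  [deg 1]
  5: d→1  [deg 1]

Answer: DEADLOCK-FREE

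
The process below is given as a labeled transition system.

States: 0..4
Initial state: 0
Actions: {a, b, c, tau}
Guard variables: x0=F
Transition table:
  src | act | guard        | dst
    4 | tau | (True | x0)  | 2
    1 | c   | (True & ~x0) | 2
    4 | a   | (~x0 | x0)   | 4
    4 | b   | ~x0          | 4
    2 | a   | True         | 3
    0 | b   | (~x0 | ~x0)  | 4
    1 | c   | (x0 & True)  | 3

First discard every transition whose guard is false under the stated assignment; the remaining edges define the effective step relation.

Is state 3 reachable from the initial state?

Answer: REACHABLE

Analysis:
6 transition(s) survive guard evaluation.
depth 0: {0}
depth 1: {4}  now seen {0,4}
depth 2: {2}  now seen {0,2,4}
depth 3: {3}  now seen {0,2,3,4}
Reachable = {0,2,3,4}
Path to 3: b·tau·a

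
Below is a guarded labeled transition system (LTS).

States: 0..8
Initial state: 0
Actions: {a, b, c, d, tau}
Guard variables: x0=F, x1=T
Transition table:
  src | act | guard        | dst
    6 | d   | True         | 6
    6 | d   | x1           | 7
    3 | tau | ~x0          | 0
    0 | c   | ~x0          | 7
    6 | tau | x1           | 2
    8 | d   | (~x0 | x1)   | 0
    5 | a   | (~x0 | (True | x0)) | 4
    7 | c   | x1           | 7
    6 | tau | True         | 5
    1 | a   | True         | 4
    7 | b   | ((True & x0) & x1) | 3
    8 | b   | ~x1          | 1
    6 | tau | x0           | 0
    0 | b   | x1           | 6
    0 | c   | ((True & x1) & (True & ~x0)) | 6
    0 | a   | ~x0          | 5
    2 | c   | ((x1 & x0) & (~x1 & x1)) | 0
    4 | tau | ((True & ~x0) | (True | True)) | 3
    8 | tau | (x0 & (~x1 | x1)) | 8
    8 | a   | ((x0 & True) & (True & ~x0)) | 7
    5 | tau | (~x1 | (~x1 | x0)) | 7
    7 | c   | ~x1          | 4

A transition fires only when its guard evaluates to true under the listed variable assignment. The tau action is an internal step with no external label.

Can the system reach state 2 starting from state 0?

After dropping false guards: 14 live edges.
Layer 0: {0}
Layer 1: {5,6,7}  now seen {0,5,6,7}
Layer 2: {2,4}  now seen {0,2,4,5,6,7}
Layer 3: {3}  now seen {0,2,3,4,5,6,7}
Reachable = {0,2,3,4,5,6,7}
witness 2: c·tau

Answer: REACHABLE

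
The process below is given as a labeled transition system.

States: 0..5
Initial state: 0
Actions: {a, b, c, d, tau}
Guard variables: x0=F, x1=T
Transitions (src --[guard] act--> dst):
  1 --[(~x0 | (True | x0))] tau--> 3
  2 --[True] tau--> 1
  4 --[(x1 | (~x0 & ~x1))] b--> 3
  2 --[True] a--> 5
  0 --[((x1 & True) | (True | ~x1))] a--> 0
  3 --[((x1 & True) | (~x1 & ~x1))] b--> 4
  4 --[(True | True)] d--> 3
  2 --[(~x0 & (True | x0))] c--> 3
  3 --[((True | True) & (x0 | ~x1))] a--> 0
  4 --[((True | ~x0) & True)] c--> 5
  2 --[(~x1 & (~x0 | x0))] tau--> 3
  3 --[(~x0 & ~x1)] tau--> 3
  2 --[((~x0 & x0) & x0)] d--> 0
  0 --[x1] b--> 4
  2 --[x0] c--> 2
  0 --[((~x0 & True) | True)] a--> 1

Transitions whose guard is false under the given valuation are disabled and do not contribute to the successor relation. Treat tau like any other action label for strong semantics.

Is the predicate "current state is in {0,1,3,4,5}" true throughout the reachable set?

Answer: INVARIANT HOLDS

Trace:
Safe = {0,1,3,4,5}
Reach set: {0,1,3,4,5}
  0: safe
  1: safe
  3: safe
  4: safe
  5: safe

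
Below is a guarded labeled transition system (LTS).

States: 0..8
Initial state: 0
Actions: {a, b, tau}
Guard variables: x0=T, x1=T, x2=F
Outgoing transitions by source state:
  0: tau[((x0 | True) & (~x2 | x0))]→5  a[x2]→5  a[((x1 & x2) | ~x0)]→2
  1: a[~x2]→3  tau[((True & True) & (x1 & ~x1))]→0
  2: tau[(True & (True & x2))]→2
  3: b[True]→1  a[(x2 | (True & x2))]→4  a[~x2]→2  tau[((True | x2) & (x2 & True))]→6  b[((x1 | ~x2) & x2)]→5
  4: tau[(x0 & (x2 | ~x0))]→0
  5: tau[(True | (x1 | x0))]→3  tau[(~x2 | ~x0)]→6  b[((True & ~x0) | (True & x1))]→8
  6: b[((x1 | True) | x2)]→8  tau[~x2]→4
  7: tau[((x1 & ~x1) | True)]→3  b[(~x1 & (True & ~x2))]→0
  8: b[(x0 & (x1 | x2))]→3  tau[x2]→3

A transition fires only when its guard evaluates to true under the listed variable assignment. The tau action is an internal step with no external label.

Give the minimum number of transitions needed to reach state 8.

Layered search for 8:
  Layer 0: {0}
  Layer 1: {5}
  Layer 2: {3,6,8}
first hit 8 at d=2 via tau·b

Answer: 2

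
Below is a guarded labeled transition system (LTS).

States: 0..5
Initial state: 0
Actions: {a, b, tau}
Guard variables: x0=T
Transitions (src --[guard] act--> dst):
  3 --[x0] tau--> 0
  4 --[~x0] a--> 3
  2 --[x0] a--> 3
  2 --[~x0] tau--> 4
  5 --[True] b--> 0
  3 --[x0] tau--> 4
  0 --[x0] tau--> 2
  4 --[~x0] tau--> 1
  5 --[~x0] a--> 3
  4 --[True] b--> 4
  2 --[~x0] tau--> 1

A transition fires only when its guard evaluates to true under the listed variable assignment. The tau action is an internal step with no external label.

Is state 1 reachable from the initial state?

Answer: UNREACHABLE

Trace:
After dropping false guards: 6 live edges.
Layer 0: {0}
Layer 1: {2}  cumulative {0,2}
Layer 2: {3}  cumulative {0,2,3}
Layer 3: {4}  cumulative {0,2,3,4}
R = {0,2,3,4}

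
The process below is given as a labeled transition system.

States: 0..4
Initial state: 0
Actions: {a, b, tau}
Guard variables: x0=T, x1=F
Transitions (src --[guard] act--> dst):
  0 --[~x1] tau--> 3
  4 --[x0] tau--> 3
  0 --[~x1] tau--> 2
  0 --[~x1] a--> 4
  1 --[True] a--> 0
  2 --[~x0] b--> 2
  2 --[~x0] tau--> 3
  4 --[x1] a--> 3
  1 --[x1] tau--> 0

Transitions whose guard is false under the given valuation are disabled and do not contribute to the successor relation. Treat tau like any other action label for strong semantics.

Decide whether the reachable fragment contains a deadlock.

Answer: DEADLOCK at state 2

Trace:
R = {0,2,3,4}
  0: a→4  tau→2  tau→3  [deg 3]
  2: ∅  [no exit]
  3: ∅  [no exit]
  4: tau→3  [deg 1]
Path to 2: tau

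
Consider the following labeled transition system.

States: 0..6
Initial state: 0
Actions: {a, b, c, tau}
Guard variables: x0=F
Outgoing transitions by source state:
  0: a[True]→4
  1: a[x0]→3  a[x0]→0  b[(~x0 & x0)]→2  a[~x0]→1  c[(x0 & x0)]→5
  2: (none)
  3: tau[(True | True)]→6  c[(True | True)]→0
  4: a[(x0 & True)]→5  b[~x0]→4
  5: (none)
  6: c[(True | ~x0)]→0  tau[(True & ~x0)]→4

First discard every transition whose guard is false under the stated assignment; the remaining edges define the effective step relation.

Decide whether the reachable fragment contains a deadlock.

Reach set: {0,4}
  0: a→4  [deg 1]
  4: b→4  [deg 1]

Answer: DEADLOCK-FREE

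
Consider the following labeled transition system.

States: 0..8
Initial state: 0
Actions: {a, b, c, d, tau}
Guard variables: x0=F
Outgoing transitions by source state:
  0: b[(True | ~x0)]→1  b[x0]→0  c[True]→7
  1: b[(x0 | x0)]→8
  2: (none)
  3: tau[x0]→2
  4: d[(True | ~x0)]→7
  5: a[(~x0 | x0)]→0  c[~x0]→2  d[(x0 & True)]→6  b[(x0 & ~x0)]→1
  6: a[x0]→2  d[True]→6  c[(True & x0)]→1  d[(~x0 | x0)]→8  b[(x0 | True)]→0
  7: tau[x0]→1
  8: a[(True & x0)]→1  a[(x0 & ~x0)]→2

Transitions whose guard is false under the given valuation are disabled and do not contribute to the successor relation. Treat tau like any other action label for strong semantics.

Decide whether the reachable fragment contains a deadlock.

Answer: DEADLOCK at state 1

Working:
R = {0,1,7}
  0: b→1  c→7  [2 out]
  1: ∅  [deadlock]
  7: ∅  [deadlock]
trace reaching 1: b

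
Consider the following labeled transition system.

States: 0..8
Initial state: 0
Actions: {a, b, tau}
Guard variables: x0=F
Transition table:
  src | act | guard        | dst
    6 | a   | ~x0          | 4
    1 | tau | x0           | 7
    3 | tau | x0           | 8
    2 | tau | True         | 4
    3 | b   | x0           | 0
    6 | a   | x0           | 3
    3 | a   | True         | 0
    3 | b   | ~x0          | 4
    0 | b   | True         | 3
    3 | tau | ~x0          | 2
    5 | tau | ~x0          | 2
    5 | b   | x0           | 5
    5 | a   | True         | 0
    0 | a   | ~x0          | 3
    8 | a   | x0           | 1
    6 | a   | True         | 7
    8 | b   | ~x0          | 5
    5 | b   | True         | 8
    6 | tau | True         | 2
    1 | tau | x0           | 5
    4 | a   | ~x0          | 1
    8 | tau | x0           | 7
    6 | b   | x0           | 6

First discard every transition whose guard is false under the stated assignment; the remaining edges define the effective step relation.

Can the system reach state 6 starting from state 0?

Answer: UNREACHABLE

Trace:
Guard filter leaves 14 enabled edge(s).
L0 = {0}
L1 = {3}  total {0,3}
L2 = {2,4}  total {0,2,3,4}
L3 = {1}  total {0,1,2,3,4}
Reachable = {0,1,2,3,4}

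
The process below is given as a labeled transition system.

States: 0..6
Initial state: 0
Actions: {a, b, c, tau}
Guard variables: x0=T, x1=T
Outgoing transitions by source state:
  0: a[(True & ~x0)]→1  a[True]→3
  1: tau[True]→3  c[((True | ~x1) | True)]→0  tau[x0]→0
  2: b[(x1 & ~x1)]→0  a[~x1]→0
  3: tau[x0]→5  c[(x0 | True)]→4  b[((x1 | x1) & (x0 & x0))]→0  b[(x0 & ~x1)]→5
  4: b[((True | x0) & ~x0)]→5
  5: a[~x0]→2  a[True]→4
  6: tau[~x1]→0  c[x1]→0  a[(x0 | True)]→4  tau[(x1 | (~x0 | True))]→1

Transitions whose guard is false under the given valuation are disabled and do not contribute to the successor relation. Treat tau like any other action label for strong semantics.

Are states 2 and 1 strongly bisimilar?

Answer: NOT BISIMILAR

Analysis:
Compute ~ classes (split until stable):
  P[0] = {{0,1,2,3,4,5,6}}
  P[1] = {{0,5},{1},{2,4},{3},{6}}
  P[2] = {{0},{1},{2,4},{3},{5},{6}}
6 equivalence class(es) (converged in 3)
[2]={2,4}  [1]={1}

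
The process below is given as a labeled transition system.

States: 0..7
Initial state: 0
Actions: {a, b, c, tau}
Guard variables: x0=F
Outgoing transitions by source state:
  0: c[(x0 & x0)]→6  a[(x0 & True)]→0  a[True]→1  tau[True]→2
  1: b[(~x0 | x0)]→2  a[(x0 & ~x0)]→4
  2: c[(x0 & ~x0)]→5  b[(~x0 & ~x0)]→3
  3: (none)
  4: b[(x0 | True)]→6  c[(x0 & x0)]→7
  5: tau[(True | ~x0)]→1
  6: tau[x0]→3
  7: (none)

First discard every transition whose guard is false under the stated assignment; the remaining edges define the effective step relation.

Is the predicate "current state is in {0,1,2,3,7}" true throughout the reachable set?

Answer: INVARIANT HOLDS

Trace:
Inv-set: {0,1,2,3,7}
Reachable = {0,1,2,3}
  0: safe
  1: safe
  2: safe
  3: safe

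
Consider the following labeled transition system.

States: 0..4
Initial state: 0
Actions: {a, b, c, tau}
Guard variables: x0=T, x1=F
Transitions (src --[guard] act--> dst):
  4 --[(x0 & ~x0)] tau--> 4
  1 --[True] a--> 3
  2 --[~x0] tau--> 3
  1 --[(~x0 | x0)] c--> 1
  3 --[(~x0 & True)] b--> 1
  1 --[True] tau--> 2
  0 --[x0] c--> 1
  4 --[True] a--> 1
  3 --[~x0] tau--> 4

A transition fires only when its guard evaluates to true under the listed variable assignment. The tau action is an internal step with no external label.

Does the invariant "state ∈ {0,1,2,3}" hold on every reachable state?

Answer: INVARIANT HOLDS

Analysis:
Safe = {0,1,2,3}
R = {0,1,2,3}
  0: safe
  1: safe
  2: safe
  3: safe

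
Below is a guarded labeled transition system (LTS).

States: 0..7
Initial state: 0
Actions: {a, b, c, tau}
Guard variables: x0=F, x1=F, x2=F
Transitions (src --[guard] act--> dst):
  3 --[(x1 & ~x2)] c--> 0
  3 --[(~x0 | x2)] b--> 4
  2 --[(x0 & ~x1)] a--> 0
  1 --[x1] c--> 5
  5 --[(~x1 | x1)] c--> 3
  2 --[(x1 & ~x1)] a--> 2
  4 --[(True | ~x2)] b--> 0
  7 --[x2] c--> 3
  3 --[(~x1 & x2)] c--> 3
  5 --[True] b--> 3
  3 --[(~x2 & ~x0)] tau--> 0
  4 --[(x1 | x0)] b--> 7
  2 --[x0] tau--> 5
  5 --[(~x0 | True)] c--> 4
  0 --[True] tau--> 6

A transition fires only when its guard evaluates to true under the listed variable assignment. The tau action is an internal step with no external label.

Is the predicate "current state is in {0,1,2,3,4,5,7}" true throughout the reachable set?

Answer: INVARIANT VIOLATED at state 6

Analysis:
Safe = {0,1,2,3,4,5,7}
R = {0,6}
  0: ✓
  6: outside
witness against invariant: tau → 6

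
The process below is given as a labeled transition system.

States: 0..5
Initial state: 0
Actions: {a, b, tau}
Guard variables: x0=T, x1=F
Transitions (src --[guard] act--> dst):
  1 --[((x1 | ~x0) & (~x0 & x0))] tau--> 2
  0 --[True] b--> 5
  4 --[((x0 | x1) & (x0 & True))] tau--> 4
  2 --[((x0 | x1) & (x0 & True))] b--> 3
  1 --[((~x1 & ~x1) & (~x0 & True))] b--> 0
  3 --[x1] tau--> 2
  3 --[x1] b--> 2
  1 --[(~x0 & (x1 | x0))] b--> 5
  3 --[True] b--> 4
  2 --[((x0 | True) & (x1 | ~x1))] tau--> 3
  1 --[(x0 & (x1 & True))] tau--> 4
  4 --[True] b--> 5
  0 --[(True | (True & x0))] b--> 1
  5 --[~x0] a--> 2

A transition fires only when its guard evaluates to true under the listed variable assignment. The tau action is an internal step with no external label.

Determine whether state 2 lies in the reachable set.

7 transition(s) survive guard evaluation.
L0 = {0}
L1 = {1,5}  cumulative {0,1,5}
R = {0,1,5}

Answer: UNREACHABLE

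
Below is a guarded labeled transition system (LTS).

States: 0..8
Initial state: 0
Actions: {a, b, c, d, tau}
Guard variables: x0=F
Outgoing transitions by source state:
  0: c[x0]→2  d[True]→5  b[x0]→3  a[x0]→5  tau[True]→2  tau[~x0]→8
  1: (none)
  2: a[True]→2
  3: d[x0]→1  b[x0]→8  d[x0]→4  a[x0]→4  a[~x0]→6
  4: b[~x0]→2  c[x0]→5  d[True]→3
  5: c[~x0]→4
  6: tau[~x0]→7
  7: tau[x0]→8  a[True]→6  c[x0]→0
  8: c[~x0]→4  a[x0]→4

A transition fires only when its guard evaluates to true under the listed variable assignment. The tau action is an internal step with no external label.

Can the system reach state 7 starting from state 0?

Answer: REACHABLE

Trace:
Guard filter leaves 11 enabled edge(s).
depth 0: {0}
depth 1: {2,5,8}  cumulative {0,2,5,8}
depth 2: {4}  cumulative {0,2,4,5,8}
depth 3: {3}  cumulative {0,2,3,4,5,8}
depth 4: {6}  cumulative {0,2,3,4,5,6,8}
depth 5: {7}  cumulative {0,2,3,4,5,6,7,8}
Reachable = {0,2,3,4,5,6,7,8}
Path to 7: d·c·d·a·tau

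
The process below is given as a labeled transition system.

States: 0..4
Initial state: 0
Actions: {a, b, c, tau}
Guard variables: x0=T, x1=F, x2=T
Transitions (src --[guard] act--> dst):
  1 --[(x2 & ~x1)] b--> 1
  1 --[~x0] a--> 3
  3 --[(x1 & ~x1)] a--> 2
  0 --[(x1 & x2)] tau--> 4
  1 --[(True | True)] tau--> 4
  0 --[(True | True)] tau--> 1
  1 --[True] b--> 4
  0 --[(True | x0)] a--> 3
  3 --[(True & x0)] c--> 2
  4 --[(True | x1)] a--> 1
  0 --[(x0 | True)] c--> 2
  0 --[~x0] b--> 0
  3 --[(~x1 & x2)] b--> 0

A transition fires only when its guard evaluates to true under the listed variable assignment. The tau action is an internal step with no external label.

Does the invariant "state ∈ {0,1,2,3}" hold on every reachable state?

Answer: INVARIANT VIOLATED at state 4

Working:
Inv-set: {0,1,2,3}
Reach set: {0,1,2,3,4}
  0: ok
  1: ok
  2: ok
  3: ok
  4: outside
reach 4 via tau·b — violates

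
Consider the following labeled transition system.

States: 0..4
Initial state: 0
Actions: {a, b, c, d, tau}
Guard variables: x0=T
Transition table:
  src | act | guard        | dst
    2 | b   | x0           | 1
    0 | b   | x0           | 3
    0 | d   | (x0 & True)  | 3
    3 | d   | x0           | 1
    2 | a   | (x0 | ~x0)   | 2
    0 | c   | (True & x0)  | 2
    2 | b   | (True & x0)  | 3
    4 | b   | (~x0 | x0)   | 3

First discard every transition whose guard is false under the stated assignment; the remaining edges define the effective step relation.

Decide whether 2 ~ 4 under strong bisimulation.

Refine partition for ~:
  π0 = {{0,1,2,3,4}}
  π1 = {{0},{1},{2},{3},{4}}
stable after 2 split(s): 5 block(s)
class of 2: {2}; class of 4: {4}

Answer: NOT BISIMILAR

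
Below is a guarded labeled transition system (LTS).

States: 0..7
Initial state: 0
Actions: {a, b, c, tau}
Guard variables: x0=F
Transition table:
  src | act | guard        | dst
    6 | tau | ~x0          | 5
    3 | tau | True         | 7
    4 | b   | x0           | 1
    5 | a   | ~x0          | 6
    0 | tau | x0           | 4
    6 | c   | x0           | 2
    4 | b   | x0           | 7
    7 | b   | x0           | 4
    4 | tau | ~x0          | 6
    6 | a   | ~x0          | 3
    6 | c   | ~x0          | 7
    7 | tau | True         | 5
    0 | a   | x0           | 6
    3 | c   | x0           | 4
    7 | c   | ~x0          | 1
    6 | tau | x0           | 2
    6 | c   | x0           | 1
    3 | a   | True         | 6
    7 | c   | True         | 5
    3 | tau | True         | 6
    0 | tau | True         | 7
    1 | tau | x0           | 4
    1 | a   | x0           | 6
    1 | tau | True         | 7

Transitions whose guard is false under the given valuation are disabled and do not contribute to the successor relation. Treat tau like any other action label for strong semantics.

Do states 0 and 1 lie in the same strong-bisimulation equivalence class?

Compute ~ classes (split until stable):
  P[0] = {{0,1,2,3,4,5,6,7}}
  P[1] = {{0,1,4},{2},{3},{5},{6},{7}}
  P[2] = {{0,1},{2},{3},{4},{5},{6},{7}}
stable after 3 split(s): 7 block(s)
class of 0: {0,1}; class of 1: {0,1}

Answer: BISIMILAR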